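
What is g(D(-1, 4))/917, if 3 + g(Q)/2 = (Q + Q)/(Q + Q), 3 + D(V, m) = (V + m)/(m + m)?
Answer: -4/917 ≈ -0.0043620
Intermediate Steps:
D(V, m) = -3 + (V + m)/(2*m) (D(V, m) = -3 + (V + m)/(m + m) = -3 + (V + m)/((2*m)) = -3 + (V + m)*(1/(2*m)) = -3 + (V + m)/(2*m))
g(Q) = -4 (g(Q) = -6 + 2*((Q + Q)/(Q + Q)) = -6 + 2*((2*Q)/((2*Q))) = -6 + 2*((2*Q)*(1/(2*Q))) = -6 + 2*1 = -6 + 2 = -4)
g(D(-1, 4))/917 = -4/917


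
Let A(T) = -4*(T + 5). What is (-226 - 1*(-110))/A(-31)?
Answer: -29/26 ≈ -1.1154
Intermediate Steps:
A(T) = -20 - 4*T (A(T) = -4*(5 + T) = -20 - 4*T)
(-226 - 1*(-110))/A(-31) = (-226 - 1*(-110))/(-20 - 4*(-31)) = (-226 + 110)/(-20 + 124) = -116/104 = -116*1/104 = -29/26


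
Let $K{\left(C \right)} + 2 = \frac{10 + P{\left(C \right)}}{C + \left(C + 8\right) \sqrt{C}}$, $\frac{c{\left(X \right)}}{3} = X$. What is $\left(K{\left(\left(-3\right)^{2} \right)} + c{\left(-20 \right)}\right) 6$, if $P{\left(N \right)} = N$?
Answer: $- \frac{3701}{10} \approx -370.1$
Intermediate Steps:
$c{\left(X \right)} = 3 X$
$K{\left(C \right)} = -2 + \frac{10 + C}{C + \sqrt{C} \left(8 + C\right)}$ ($K{\left(C \right)} = -2 + \frac{10 + C}{C + \left(C + 8\right) \sqrt{C}} = -2 + \frac{10 + C}{C + \left(8 + C\right) \sqrt{C}} = -2 + \frac{10 + C}{C + \sqrt{C} \left(8 + C\right)}$)
$\left(K{\left(\left(-3\right)^{2} \right)} + c{\left(-20 \right)}\right) 6 = \left(\frac{10 - \left(-3\right)^{2} - 16 \sqrt{\left(-3\right)^{2}} - 2 \left(\left(-3\right)^{2}\right)^{\frac{3}{2}}}{\left(-3\right)^{2} + \left(\left(-3\right)^{2}\right)^{\frac{3}{2}} + 8 \sqrt{\left(-3\right)^{2}}} + 3 \left(-20\right)\right) 6 = \left(\frac{10 - 9 - 16 \sqrt{9} - 2 \cdot 9^{\frac{3}{2}}}{9 + 9^{\frac{3}{2}} + 8 \sqrt{9}} - 60\right) 6 = \left(\frac{10 - 9 - 48 - 54}{9 + 27 + 8 \cdot 3} - 60\right) 6 = \left(\frac{10 - 9 - 48 - 54}{9 + 27 + 24} - 60\right) 6 = \left(\frac{1}{60} \left(-101\right) - 60\right) 6 = \left(- \frac{101}{60} - 60\right) 6 = \left(- \frac{3701}{60}\right) 6 = - \frac{3701}{10}$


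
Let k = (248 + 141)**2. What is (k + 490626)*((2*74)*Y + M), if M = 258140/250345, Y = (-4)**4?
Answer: 1217815763307300/50069 ≈ 2.4323e+10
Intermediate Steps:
Y = 256
k = 151321 (k = 389**2 = 151321)
M = 51628/50069 (M = 258140*(1/250345) = 51628/50069 ≈ 1.0311)
(k + 490626)*((2*74)*Y + M) = (151321 + 490626)*((2*74)*256 + 51628/50069) = 641947*(148*256 + 51628/50069) = 641947*(37888 + 51628/50069) = 641947*(1897065900/50069) = 1217815763307300/50069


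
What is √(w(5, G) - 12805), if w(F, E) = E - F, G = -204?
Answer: 3*I*√1446 ≈ 114.08*I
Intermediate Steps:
√(w(5, G) - 12805) = √((-204 - 1*5) - 12805) = √((-204 - 5) - 12805) = √(-209 - 12805) = √(-13014) = 3*I*√1446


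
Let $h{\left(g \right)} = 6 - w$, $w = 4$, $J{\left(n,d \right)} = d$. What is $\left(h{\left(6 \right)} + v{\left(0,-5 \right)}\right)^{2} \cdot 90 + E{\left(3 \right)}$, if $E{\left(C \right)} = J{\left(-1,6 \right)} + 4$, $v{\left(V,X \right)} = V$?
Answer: $370$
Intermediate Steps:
$h{\left(g \right)} = 2$ ($h{\left(g \right)} = 6 - 4 = 2$)
$E{\left(C \right)} = 10$ ($E{\left(C \right)} = 6 + 4 = 10$)
$\left(h{\left(6 \right)} + v{\left(0,-5 \right)}\right)^{2} \cdot 90 + E{\left(3 \right)} = \left(2 + 0\right)^{2} \cdot 90 + 10 = 2^{2} \cdot 90 + 10 = 4 \cdot 90 + 10 = 360 + 10 = 370$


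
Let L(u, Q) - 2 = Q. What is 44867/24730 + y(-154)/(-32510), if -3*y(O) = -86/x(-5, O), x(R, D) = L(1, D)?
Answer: 6651356603/3666113688 ≈ 1.8143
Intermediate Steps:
L(u, Q) = 2 + Q
x(R, D) = 2 + D
y(O) = 86/(3*(2 + O)) (y(O) = -(-86)/(3*(2 + O)) = 86/(3*(2 + O)))
44867/24730 + y(-154)/(-32510) = 44867/24730 + (86/(3*(2 - 154)))/(-32510) = 44867*(1/24730) + ((86/3)/(-152))*(-1/32510) = 44867/24730 + ((86/3)*(-1/152))*(-1/32510) = 44867/24730 - 43/228*(-1/32510) = 44867/24730 + 43/7412280 = 6651356603/3666113688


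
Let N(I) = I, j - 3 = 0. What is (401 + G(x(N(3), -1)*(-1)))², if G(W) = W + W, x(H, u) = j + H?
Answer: 151321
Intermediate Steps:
j = 3 (j = 3 + 0 = 3)
x(H, u) = 3 + H
G(W) = 2*W
(401 + G(x(N(3), -1)*(-1)))² = (401 + 2*((3 + 3)*(-1)))² = (401 + 2*(6*(-1)))² = (401 + 2*(-6))² = (401 - 12)² = 389² = 151321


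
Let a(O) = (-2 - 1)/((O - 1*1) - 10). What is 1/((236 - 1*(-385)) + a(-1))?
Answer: 4/2485 ≈ 0.0016097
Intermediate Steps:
a(O) = -3/(-11 + O) (a(O) = -3/((O - 1) - 10) = -3/((-1 + O) - 10) = -3/(-11 + O))
1/((236 - 1*(-385)) + a(-1)) = 1/((236 - 1*(-385)) - 3/(-11 - 1)) = 1/((236 + 385) - 3/(-12)) = 1/(621 - 3*(-1/12)) = 1/(621 + 1/4) = 1/(2485/4) = 4/2485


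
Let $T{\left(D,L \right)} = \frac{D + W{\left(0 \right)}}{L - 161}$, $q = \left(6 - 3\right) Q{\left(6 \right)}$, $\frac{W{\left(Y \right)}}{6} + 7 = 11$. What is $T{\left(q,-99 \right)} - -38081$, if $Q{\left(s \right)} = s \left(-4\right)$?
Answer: $\frac{2475277}{65} \approx 38081.0$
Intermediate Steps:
$Q{\left(s \right)} = - 4 s$
$W{\left(Y \right)} = 24$ ($W{\left(Y \right)} = -42 + 6 \cdot 11 = -42 + 66 = 24$)
$q = -72$ ($q = \left(6 - 3\right) \left(\left(-4\right) 6\right) = 3 \left(-24\right) = -72$)
$T{\left(D,L \right)} = \frac{24 + D}{-161 + L}$ ($T{\left(D,L \right)} = \frac{D + 24}{L - 161} = \frac{24 + D}{-161 + L}$)
$T{\left(q,-99 \right)} - -38081 = \frac{24 - 72}{-161 - 99} - -38081 = \frac{1}{-260} \left(-48\right) + 38081 = \left(- \frac{1}{260}\right) \left(-48\right) + 38081 = \frac{12}{65} + 38081 = \frac{2475277}{65}$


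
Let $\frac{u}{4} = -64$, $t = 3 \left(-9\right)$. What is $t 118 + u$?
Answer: $-3442$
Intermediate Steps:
$t = -27$
$u = -256$ ($u = 4 \left(-64\right) = -256$)
$t 118 + u = \left(-27\right) 118 - 256 = -3186 - 256 = -3442$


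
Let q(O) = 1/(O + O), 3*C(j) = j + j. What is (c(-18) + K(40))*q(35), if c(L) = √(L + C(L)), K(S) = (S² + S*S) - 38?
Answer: 1581/35 + I*√30/70 ≈ 45.171 + 0.078246*I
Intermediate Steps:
C(j) = 2*j/3 (C(j) = (j + j)/3 = (2*j)/3 = 2*j/3)
K(S) = -38 + 2*S² (K(S) = (S² + S²) - 38 = 2*S² - 38 = -38 + 2*S²)
c(L) = √15*√L/3 (c(L) = √(L + 2*L/3) = √(5*L/3) = √15*√L/3)
q(O) = 1/(2*O)
(c(-18) + K(40))*q(35) = (√15*√(-18)/3 + (-38 + 2*40²))*((½)/35) = (√15*(3*I*√2)/3 + (-38 + 2*1600))*((½)*(1/35)) = (I*√30 + (-38 + 3200))*(1/70) = (I*√30 + 3162)*(1/70) = (3162 + I*√30)*(1/70) = 1581/35 + I*√30/70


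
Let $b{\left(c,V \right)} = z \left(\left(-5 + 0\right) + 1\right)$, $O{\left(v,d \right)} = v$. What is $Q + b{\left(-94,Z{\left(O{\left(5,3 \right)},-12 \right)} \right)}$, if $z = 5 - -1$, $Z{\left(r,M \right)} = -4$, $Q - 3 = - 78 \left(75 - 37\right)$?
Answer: $-2985$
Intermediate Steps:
$Q = -2961$ ($Q = 3 - 78 \left(75 - 37\right) = 3 - 2964 = -2961$)
$z = 6$ ($z = 5 + 1 = 6$)
$b{\left(c,V \right)} = -24$ ($b{\left(c,V \right)} = 6 \left(\left(-5 + 0\right) + 1\right) = 6 \left(-5 + 1\right) = 6 \left(-4\right) = -24$)
$Q + b{\left(-94,Z{\left(O{\left(5,3 \right)},-12 \right)} \right)} = -2961 - 24 = -2985$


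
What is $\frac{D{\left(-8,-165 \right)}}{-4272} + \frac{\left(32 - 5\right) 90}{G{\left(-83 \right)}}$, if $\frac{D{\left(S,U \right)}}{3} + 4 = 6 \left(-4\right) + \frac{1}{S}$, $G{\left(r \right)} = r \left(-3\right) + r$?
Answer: $\frac{13859955}{945536} \approx 14.658$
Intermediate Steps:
$G{\left(r \right)} = - 2 r$ ($G{\left(r \right)} = - 3 r + r = - 2 r$)
$D{\left(S,U \right)} = -84 + \frac{3}{S}$ ($D{\left(S,U \right)} = -12 + 3 \left(6 \left(-4\right) + \frac{1}{S}\right) = -12 + 3 \left(-24 + \frac{1}{S}\right) = -12 - \left(72 - \frac{3}{S}\right) = -84 + \frac{3}{S}$)
$\frac{D{\left(-8,-165 \right)}}{-4272} + \frac{\left(32 - 5\right) 90}{G{\left(-83 \right)}} = \frac{-84 + \frac{3}{-8}}{-4272} + \frac{\left(32 - 5\right) 90}{\left(-2\right) \left(-83\right)} = \left(-84 + 3 \left(- \frac{1}{8}\right)\right) \left(- \frac{1}{4272}\right) + \frac{27 \cdot 90}{166} = \left(-84 - \frac{3}{8}\right) \left(- \frac{1}{4272}\right) + 2430 \cdot \frac{1}{166} = \left(- \frac{675}{8}\right) \left(- \frac{1}{4272}\right) + \frac{1215}{83} = \frac{225}{11392} + \frac{1215}{83} = \frac{13859955}{945536}$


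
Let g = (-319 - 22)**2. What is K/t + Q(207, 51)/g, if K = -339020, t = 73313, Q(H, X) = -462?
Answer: -3586859566/774991723 ≈ -4.6283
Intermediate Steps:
g = 116281 (g = (-341)**2 = 116281)
K/t + Q(207, 51)/g = -339020/73313 - 462/116281 = -339020*1/73313 - 462*1/116281 = -339020/73313 - 42/10571 = -3586859566/774991723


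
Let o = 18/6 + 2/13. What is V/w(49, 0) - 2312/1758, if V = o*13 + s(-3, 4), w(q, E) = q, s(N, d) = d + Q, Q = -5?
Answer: -21484/43071 ≈ -0.49880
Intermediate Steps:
s(N, d) = -5 + d (s(N, d) = d - 5 = -5 + d)
o = 41/13 (o = 18*(⅙) + 2*(1/13) = 3 + 2/13 = 41/13 ≈ 3.1538)
V = 40 (V = (41/13)*13 + (-5 + 4) = 41 - 1 = 40)
V/w(49, 0) - 2312/1758 = 40/49 - 2312/1758 = 40*(1/49) - 2312*1/1758 = 40/49 - 1156/879 = -21484/43071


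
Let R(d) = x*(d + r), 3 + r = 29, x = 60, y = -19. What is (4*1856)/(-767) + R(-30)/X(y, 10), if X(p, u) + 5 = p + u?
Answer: 40072/5369 ≈ 7.4636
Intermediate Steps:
r = 26 (r = -3 + 29 = 26)
R(d) = 1560 + 60*d (R(d) = 60*(d + 26) = 60*(26 + d) = 1560 + 60*d)
X(p, u) = -5 + p + u (X(p, u) = -5 + (p + u) = -5 + p + u)
(4*1856)/(-767) + R(-30)/X(y, 10) = (4*1856)/(-767) + (1560 + 60*(-30))/(-5 - 19 + 10) = 7424*(-1/767) + (1560 - 1800)/(-14) = -7424/767 - 240*(-1/14) = -7424/767 + 120/7 = 40072/5369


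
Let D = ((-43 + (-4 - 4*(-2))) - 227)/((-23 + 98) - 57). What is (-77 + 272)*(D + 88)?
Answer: 42835/3 ≈ 14278.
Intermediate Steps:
D = -133/9 (D = ((-43 + (-4 + 8)) - 227)/(75 - 57) = ((-43 + 4) - 227)/18 = (-39 - 227)*(1/18) = -266*1/18 = -133/9 ≈ -14.778)
(-77 + 272)*(D + 88) = (-77 + 272)*(-133/9 + 88) = 195*(659/9) = 42835/3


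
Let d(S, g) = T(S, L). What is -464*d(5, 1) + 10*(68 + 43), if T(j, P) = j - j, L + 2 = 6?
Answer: 1110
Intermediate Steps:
L = 4 (L = -2 + 6 = 4)
T(j, P) = 0
d(S, g) = 0
-464*d(5, 1) + 10*(68 + 43) = -464*0 + 10*(68 + 43) = 0 + 10*111 = 0 + 1110 = 1110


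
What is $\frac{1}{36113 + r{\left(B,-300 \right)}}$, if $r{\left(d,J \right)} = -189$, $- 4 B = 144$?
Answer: $\frac{1}{35924} \approx 2.7837 \cdot 10^{-5}$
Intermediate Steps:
$B = -36$ ($B = \left(- \frac{1}{4}\right) 144 = -36$)
$\frac{1}{36113 + r{\left(B,-300 \right)}} = \frac{1}{36113 - 189} = \frac{1}{35924}$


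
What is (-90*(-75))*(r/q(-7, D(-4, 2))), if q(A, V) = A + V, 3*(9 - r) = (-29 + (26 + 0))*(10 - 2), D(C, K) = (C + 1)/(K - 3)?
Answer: -57375/2 ≈ -28688.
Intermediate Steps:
D(C, K) = (1 + C)/(-3 + K)
r = 17 (r = 9 - (-29 + (26 + 0))*(10 - 2)/3 = 9 - (-29 + 26)*8/3 = 9 - (-1)*8 = 9 - 1/3*(-24) = 9 + 8 = 17)
(-90*(-75))*(r/q(-7, D(-4, 2))) = (-90*(-75))*(17/(-7 + (1 - 4)/(-3 + 2))) = 6750*(17/(-7 - 3/(-1))) = 6750*(17/(-7 - 1*(-3))) = 6750*(17/(-7 + 3)) = 6750*(17/(-4)) = 6750*(17*(-1/4)) = 6750*(-17/4) = -57375/2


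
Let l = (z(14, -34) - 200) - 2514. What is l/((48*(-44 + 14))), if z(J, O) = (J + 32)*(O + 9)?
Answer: 161/60 ≈ 2.6833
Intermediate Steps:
z(J, O) = (9 + O)*(32 + J) (z(J, O) = (32 + J)*(9 + O) = (9 + O)*(32 + J))
l = -3864 (l = ((288 + 9*14 + 32*(-34) + 14*(-34)) - 200) - 2514 = ((288 + 126 - 1088 - 476) - 200) - 2514 = (-1150 - 200) - 2514 = -1350 - 2514 = -3864)
l/((48*(-44 + 14))) = -3864*1/(48*(-44 + 14)) = -3864/(48*(-30)) = -3864/(-1440) = -3864*(-1/1440) = 161/60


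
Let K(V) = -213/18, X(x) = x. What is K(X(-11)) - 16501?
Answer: -99077/6 ≈ -16513.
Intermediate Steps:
K(V) = -71/6 (K(V) = -213*1/18 = -71/6)
K(X(-11)) - 16501 = -71/6 - 16501 = -99077/6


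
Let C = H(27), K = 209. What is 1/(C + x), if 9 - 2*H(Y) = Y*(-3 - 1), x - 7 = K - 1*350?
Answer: -2/151 ≈ -0.013245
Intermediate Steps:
x = -134 (x = 7 + (209 - 1*350) = 7 + (209 - 350) = 7 - 141 = -134)
H(Y) = 9/2 + 2*Y (H(Y) = 9/2 - Y*(-3 - 1)/2 = 9/2 - Y*(-4)/2 = 9/2 - (-2)*Y = 9/2 + 2*Y)
C = 117/2 (C = 9/2 + 2*27 = 9/2 + 54 = 117/2 ≈ 58.500)
1/(C + x) = 1/(117/2 - 134) = 1/(-151/2) = -2/151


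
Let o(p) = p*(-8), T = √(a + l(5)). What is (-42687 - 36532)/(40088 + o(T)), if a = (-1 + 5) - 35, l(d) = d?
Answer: -396966409/200881176 - 79219*I*√26/200881176 ≈ -1.9761 - 0.0020108*I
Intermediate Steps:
a = -31 (a = 4 - 35 = -31)
T = I*√26 (T = √(-31 + 5) = √(-26) = I*√26 ≈ 5.099*I)
o(p) = -8*p
(-42687 - 36532)/(40088 + o(T)) = (-42687 - 36532)/(40088 - 8*I*√26) = -79219/(40088 - 8*I*√26)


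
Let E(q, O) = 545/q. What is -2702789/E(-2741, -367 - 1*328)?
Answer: 7408344649/545 ≈ 1.3593e+7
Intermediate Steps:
-2702789/E(-2741, -367 - 1*328) = -2702789/(545/(-2741)) = -2702789/(545*(-1/2741)) = -2702789/(-545/2741) = -2702789*(-2741/545) = 7408344649/545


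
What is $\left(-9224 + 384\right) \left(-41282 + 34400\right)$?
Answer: $60836880$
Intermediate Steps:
$\left(-9224 + 384\right) \left(-41282 + 34400\right) = \left(-8840\right) \left(-6882\right) = 60836880$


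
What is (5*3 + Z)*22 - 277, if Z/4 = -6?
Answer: -475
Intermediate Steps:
Z = -24 (Z = 4*(-6) = -24)
(5*3 + Z)*22 - 277 = (5*3 - 24)*22 - 277 = (15 - 24)*22 - 277 = -9*22 - 277 = -198 - 277 = -475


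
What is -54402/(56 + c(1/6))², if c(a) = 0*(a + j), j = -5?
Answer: -27201/1568 ≈ -17.348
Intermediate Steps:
c(a) = 0 (c(a) = 0*(a - 5) = 0*(-5 + a) = 0)
-54402/(56 + c(1/6))² = -54402/(56 + 0)² = -54402/(56²) = -54402/3136 = -54402*1/3136 = -27201/1568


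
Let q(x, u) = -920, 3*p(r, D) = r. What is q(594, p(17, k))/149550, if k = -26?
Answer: -92/14955 ≈ -0.0061518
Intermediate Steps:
p(r, D) = r/3
q(594, p(17, k))/149550 = -920/149550 = -920*1/149550 = -92/14955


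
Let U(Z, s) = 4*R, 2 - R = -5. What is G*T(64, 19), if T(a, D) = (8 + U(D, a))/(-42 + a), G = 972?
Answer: 17496/11 ≈ 1590.5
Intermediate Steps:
R = 7 (R = 2 - 1*(-5) = 2 + 5 = 7)
U(Z, s) = 28 (U(Z, s) = 4*7 = 28)
T(a, D) = 36/(-42 + a) (T(a, D) = (8 + 28)/(-42 + a) = 36/(-42 + a))
G*T(64, 19) = 972*(36/(-42 + 64)) = 972*(36/22) = 972*(36*(1/22)) = 972*(18/11) = 17496/11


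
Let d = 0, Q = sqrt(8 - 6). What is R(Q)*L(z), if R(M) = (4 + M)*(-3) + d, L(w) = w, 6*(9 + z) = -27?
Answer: 162 + 81*sqrt(2)/2 ≈ 219.28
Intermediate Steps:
z = -27/2 (z = -9 + (1/6)*(-27) = -9 - 9/2 = -27/2 ≈ -13.500)
Q = sqrt(2) ≈ 1.4142
R(M) = -12 - 3*M (R(M) = (4 + M)*(-3) + 0 = (-12 - 3*M) + 0 = -12 - 3*M)
R(Q)*L(z) = (-12 - 3*sqrt(2))*(-27/2) = 162 + 81*sqrt(2)/2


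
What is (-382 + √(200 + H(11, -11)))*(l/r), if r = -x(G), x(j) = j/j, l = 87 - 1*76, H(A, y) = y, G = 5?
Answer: 4202 - 33*√21 ≈ 4050.8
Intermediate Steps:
l = 11 (l = 87 - 76 = 11)
x(j) = 1
r = -1 (r = -1*1 = -1)
(-382 + √(200 + H(11, -11)))*(l/r) = (-382 + √(200 - 11))*(11/(-1)) = (-382 + √189)*(11*(-1)) = (-382 + 3*√21)*(-11) = 4202 - 33*√21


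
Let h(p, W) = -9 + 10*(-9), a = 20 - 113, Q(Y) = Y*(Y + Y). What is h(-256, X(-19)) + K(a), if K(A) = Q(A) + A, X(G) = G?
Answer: 17106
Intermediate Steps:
Q(Y) = 2*Y² (Q(Y) = Y*(2*Y) = 2*Y²)
a = -93
K(A) = A + 2*A² (K(A) = 2*A² + A = A + 2*A²)
h(p, W) = -99 (h(p, W) = -9 - 90 = -99)
h(-256, X(-19)) + K(a) = -99 - 93*(1 + 2*(-93)) = -99 - 93*(1 - 186) = -99 - 93*(-185) = -99 + 17205 = 17106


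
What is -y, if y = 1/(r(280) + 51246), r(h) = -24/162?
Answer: -27/1383638 ≈ -1.9514e-5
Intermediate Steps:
r(h) = -4/27 (r(h) = -24*1/162 = -4/27)
y = 27/1383638 (y = 1/(-4/27 + 51246) = 1/(1383638/27) = 27/1383638 ≈ 1.9514e-5)
-y = -1*27/1383638 = -27/1383638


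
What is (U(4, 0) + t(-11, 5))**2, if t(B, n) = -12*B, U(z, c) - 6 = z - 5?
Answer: 18769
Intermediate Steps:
U(z, c) = 1 + z (U(z, c) = 6 + (z - 5) = 6 + (-5 + z) = 1 + z)
(U(4, 0) + t(-11, 5))**2 = ((1 + 4) - 12*(-11))**2 = (5 + 132)**2 = 137**2 = 18769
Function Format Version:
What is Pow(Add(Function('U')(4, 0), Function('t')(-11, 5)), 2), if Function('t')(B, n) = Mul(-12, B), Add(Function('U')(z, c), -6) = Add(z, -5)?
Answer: 18769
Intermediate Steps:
Function('U')(z, c) = Add(1, z) (Function('U')(z, c) = Add(6, Add(z, -5)) = Add(6, Add(-5, z)) = Add(1, z))
Pow(Add(Function('U')(4, 0), Function('t')(-11, 5)), 2) = Pow(Add(Add(1, 4), Mul(-12, -11)), 2) = Pow(Add(5, 132), 2) = Pow(137, 2) = 18769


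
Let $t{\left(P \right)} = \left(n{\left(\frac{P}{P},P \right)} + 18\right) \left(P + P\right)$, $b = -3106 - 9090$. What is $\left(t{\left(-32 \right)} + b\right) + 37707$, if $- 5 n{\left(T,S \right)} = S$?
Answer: $\frac{119747}{5} \approx 23949.0$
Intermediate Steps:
$n{\left(T,S \right)} = - \frac{S}{5}$
$b = -12196$ ($b = -3106 - 9090 = -12196$)
$t{\left(P \right)} = 2 P \left(18 - \frac{P}{5}\right)$ ($t{\left(P \right)} = \left(- \frac{P}{5} + 18\right) \left(P + P\right) = \left(18 - \frac{P}{5}\right) 2 P = 2 P \left(18 - \frac{P}{5}\right)$)
$\left(t{\left(-32 \right)} + b\right) + 37707 = \left(\frac{2}{5} \left(-32\right) \left(90 - -32\right) - 12196\right) + 37707 = \left(\frac{2}{5} \left(-32\right) \left(90 + 32\right) - 12196\right) + 37707 = \left(\frac{2}{5} \left(-32\right) 122 - 12196\right) + 37707 = \left(- \frac{7808}{5} - 12196\right) + 37707 = - \frac{68788}{5} + 37707 = \frac{119747}{5}$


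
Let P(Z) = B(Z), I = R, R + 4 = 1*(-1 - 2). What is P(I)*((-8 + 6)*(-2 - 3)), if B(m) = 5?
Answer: 50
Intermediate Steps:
R = -7 (R = -4 + 1*(-1 - 2) = -4 + 1*(-3) = -4 - 3 = -7)
I = -7
P(Z) = 5
P(I)*((-8 + 6)*(-2 - 3)) = 5*((-8 + 6)*(-2 - 3)) = 5*(-2*(-5)) = 5*10 = 50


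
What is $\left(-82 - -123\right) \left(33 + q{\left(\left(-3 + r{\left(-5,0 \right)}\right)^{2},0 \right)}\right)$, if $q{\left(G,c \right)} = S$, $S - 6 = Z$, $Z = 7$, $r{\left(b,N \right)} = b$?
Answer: $1886$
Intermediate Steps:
$S = 13$ ($S = 6 + 7 = 13$)
$q{\left(G,c \right)} = 13$
$\left(-82 - -123\right) \left(33 + q{\left(\left(-3 + r{\left(-5,0 \right)}\right)^{2},0 \right)}\right) = \left(-82 - -123\right) \left(33 + 13\right) = \left(-82 + 123\right) 46 = 41 \cdot 46 = 1886$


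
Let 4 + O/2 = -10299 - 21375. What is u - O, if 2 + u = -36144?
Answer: 27210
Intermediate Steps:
O = -63356 (O = -8 + 2*(-10299 - 21375) = -8 + 2*(-31674) = -8 - 63348 = -63356)
u = -36146 (u = -2 - 36144 = -36146)
u - O = -36146 - 1*(-63356) = -36146 + 63356 = 27210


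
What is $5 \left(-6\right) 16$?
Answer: $-480$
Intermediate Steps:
$5 \left(-6\right) 16 = \left(-30\right) 16 = -480$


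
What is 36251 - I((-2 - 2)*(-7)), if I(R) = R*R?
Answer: 35467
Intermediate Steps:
I(R) = R**2
36251 - I((-2 - 2)*(-7)) = 36251 - ((-2 - 2)*(-7))**2 = 36251 - (-4*(-7))**2 = 36251 - 1*28**2 = 36251 - 1*784 = 36251 - 784 = 35467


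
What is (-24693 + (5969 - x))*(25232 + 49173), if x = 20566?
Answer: -2923372450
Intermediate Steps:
(-24693 + (5969 - x))*(25232 + 49173) = (-24693 + (5969 - 1*20566))*(25232 + 49173) = (-24693 + (5969 - 20566))*74405 = (-24693 - 14597)*74405 = -39290*74405 = -2923372450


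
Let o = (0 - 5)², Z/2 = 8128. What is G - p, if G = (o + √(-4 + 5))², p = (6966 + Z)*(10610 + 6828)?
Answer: -404944560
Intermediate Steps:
Z = 16256 (Z = 2*8128 = 16256)
p = 404945236 (p = (6966 + 16256)*(10610 + 6828) = 23222*17438 = 404945236)
o = 25 (o = (-5)² = 25)
G = 676 (G = (25 + √(-4 + 5))² = (25 + √1)² = (25 + 1)² = 26² = 676)
G - p = 676 - 1*404945236 = 676 - 404945236 = -404944560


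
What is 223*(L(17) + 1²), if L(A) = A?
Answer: 4014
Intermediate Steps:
223*(L(17) + 1²) = 223*(17 + 1²) = 223*(17 + 1) = 223*18 = 4014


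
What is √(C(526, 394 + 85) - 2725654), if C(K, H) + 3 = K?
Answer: I*√2725131 ≈ 1650.8*I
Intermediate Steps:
C(K, H) = -3 + K
√(C(526, 394 + 85) - 2725654) = √((-3 + 526) - 2725654) = √(523 - 2725654) = √(-2725131) = I*√2725131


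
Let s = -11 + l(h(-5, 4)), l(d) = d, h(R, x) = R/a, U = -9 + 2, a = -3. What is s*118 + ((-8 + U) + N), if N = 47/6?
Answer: -2217/2 ≈ -1108.5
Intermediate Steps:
U = -7
h(R, x) = -R/3 (h(R, x) = R/(-3) = R*(-1/3) = -R/3)
N = 47/6 (N = 47*(1/6) = 47/6 ≈ 7.8333)
s = -28/3 (s = -11 - 1/3*(-5) = -11 + 5/3 = -28/3 ≈ -9.3333)
s*118 + ((-8 + U) + N) = -28/3*118 + ((-8 - 7) + 47/6) = -3304/3 + (-15 + 47/6) = -3304/3 - 43/6 = -2217/2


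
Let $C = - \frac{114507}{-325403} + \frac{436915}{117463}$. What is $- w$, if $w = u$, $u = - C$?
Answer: $\frac{155623787486}{38222812589} \approx 4.0715$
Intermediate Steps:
$C = \frac{155623787486}{38222812589}$ ($C = \left(-114507\right) \left(- \frac{1}{325403}\right) + 436915 \cdot \frac{1}{117463} = \frac{114507}{325403} + \frac{436915}{117463} = \frac{155623787486}{38222812589} \approx 4.0715$)
$u = - \frac{155623787486}{38222812589}$ ($u = \left(-1\right) \frac{155623787486}{38222812589} = - \frac{155623787486}{38222812589} \approx -4.0715$)
$w = - \frac{155623787486}{38222812589} \approx -4.0715$
$- w = \left(-1\right) \left(- \frac{155623787486}{38222812589}\right) = \frac{155623787486}{38222812589}$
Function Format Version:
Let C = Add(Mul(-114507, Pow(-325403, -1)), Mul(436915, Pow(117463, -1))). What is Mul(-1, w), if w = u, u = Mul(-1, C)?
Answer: Rational(155623787486, 38222812589) ≈ 4.0715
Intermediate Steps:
C = Rational(155623787486, 38222812589) (C = Add(Mul(-114507, Rational(-1, 325403)), Mul(436915, Rational(1, 117463))) = Add(Rational(114507, 325403), Rational(436915, 117463)) = Rational(155623787486, 38222812589) ≈ 4.0715)
u = Rational(-155623787486, 38222812589) (u = Mul(-1, Rational(155623787486, 38222812589)) = Rational(-155623787486, 38222812589) ≈ -4.0715)
w = Rational(-155623787486, 38222812589) ≈ -4.0715
Mul(-1, w) = Mul(-1, Rational(-155623787486, 38222812589)) = Rational(155623787486, 38222812589)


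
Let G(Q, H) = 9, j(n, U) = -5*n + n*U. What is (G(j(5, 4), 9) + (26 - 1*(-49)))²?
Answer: 7056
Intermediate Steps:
j(n, U) = -5*n + U*n
(G(j(5, 4), 9) + (26 - 1*(-49)))² = (9 + (26 - 1*(-49)))² = (9 + (26 + 49))² = (9 + 75)² = 84² = 7056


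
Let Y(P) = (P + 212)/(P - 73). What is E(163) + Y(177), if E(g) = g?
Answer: 17341/104 ≈ 166.74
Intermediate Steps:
Y(P) = (212 + P)/(-73 + P)
E(163) + Y(177) = 163 + (212 + 177)/(-73 + 177) = 163 + 389/104 = 17341/104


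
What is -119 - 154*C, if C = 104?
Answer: -16135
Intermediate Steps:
-119 - 154*C = -119 - 154*104 = -119 - 16016 = -16135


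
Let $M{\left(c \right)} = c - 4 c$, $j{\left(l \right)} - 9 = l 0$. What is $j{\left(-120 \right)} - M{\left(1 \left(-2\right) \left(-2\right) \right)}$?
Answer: $21$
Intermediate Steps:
$j{\left(l \right)} = 9$ ($j{\left(l \right)} = 9 + l 0 = 9 + 0 = 9$)
$M{\left(c \right)} = - 3 c$
$j{\left(-120 \right)} - M{\left(1 \left(-2\right) \left(-2\right) \right)} = 9 - - 3 \cdot 1 \left(-2\right) \left(-2\right) = 9 - - 3 \left(\left(-2\right) \left(-2\right)\right) = 9 - \left(-3\right) 4 = 9 - -12 = 9 + 12 = 21$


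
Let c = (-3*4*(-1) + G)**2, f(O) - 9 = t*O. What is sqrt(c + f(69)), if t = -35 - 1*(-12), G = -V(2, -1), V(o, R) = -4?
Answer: I*sqrt(1322) ≈ 36.359*I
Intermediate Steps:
G = 4 (G = -1*(-4) = 4)
t = -23 (t = -35 + 12 = -23)
f(O) = 9 - 23*O
c = 256 (c = (-3*4*(-1) + 4)**2 = (-12*(-1) + 4)**2 = (12 + 4)**2 = 16**2 = 256)
sqrt(c + f(69)) = sqrt(256 + (9 - 23*69)) = sqrt(256 + (9 - 1587)) = sqrt(256 - 1578) = sqrt(-1322) = I*sqrt(1322)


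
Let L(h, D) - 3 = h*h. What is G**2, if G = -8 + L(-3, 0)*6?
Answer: 4096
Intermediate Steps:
L(h, D) = 3 + h**2 (L(h, D) = 3 + h*h = 3 + h**2)
G = 64 (G = -8 + (3 + (-3)**2)*6 = -8 + (3 + 9)*6 = -8 + 12*6 = -8 + 72 = 64)
G**2 = 64**2 = 4096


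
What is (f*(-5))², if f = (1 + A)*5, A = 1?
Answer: 2500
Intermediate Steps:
f = 10 (f = (1 + 1)*5 = 2*5 = 10)
(f*(-5))² = (10*(-5))² = (-50)² = 2500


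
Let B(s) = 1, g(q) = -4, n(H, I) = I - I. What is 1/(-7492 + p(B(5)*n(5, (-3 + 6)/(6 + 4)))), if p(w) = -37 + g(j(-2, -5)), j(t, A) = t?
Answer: -1/7533 ≈ -0.00013275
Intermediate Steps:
n(H, I) = 0
p(w) = -41 (p(w) = -37 - 4 = -41)
1/(-7492 + p(B(5)*n(5, (-3 + 6)/(6 + 4)))) = 1/(-7492 - 41) = 1/(-7533) = -1/7533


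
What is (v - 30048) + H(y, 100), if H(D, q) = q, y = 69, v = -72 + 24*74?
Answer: -28244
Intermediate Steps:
v = 1704 (v = -72 + 1776 = 1704)
(v - 30048) + H(y, 100) = (1704 - 30048) + 100 = -28344 + 100 = -28244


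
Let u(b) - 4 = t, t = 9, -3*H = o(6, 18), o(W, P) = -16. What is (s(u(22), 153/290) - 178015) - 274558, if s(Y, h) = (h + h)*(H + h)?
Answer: -19030434601/42050 ≈ -4.5257e+5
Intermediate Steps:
H = 16/3 (H = -⅓*(-16) = 16/3 ≈ 5.3333)
u(b) = 13 (u(b) = 4 + 9 = 13)
s(Y, h) = 2*h*(16/3 + h) (s(Y, h) = (h + h)*(16/3 + h) = (2*h)*(16/3 + h) = 2*h*(16/3 + h))
(s(u(22), 153/290) - 178015) - 274558 = (2*(153/290)*(16 + 3*(153/290))/3 - 178015) - 274558 = (2*(153*(1/290))*(16 + 3*(153*(1/290)))/3 - 178015) - 274558 = ((⅔)*(153/290)*(16 + 3*(153/290)) - 178015) - 274558 = ((⅔)*(153/290)*(16 + 459/290) - 178015) - 274558 = ((⅔)*(153/290)*(5099/290) - 178015) - 274558 = (260049/42050 - 178015) - 274558 = -7485270701/42050 - 274558 = -19030434601/42050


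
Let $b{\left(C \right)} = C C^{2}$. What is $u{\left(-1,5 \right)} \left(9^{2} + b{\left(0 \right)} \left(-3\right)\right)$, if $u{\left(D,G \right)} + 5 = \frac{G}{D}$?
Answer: $-810$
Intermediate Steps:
$u{\left(D,G \right)} = -5 + \frac{G}{D}$
$b{\left(C \right)} = C^{3}$
$u{\left(-1,5 \right)} \left(9^{2} + b{\left(0 \right)} \left(-3\right)\right) = \left(-5 + \frac{5}{-1}\right) \left(9^{2} + 0^{3} \left(-3\right)\right) = \left(-5 + 5 \left(-1\right)\right) \left(81 + 0 \left(-3\right)\right) = \left(-5 - 5\right) \left(81 + 0\right) = \left(-10\right) 81 = -810$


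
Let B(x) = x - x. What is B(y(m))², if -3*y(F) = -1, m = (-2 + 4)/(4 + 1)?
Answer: 0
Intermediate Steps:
m = ⅖ (m = 2/5 = 2*(⅕) = ⅖ ≈ 0.40000)
y(F) = ⅓ (y(F) = -⅓*(-1) = ⅓)
B(x) = 0
B(y(m))² = 0² = 0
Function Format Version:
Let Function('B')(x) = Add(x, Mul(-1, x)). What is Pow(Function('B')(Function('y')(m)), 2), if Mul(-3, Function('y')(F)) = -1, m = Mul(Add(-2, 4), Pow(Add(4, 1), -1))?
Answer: 0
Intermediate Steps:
m = Rational(2, 5) (m = Mul(2, Pow(5, -1)) = Mul(2, Rational(1, 5)) = Rational(2, 5) ≈ 0.40000)
Function('y')(F) = Rational(1, 3) (Function('y')(F) = Mul(Rational(-1, 3), -1) = Rational(1, 3))
Function('B')(x) = 0
Pow(Function('B')(Function('y')(m)), 2) = Pow(0, 2) = 0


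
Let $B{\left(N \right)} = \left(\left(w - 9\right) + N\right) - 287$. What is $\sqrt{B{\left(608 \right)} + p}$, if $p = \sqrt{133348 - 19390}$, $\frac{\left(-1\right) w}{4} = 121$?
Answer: $\sqrt{-172 + 3 \sqrt{12662}} \approx 12.868$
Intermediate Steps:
$w = -484$ ($w = \left(-4\right) 121 = -484$)
$B{\left(N \right)} = -780 + N$ ($B{\left(N \right)} = \left(\left(-484 - 9\right) + N\right) - 287 = \left(-493 + N\right) - 287 = -780 + N$)
$p = 3 \sqrt{12662}$ ($p = \sqrt{113958} = 3 \sqrt{12662} \approx 337.58$)
$\sqrt{B{\left(608 \right)} + p} = \sqrt{\left(-780 + 608\right) + 3 \sqrt{12662}} = \sqrt{-172 + 3 \sqrt{12662}}$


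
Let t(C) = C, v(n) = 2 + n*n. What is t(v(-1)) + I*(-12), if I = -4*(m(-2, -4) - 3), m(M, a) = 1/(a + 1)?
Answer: -157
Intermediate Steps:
m(M, a) = 1/(1 + a)
v(n) = 2 + n**2
I = 40/3 (I = -4*(1/(1 - 4) - 3) = -4*(1/(-3) - 3) = -4*(-1/3 - 3) = -4*(-10/3) = 40/3 ≈ 13.333)
t(v(-1)) + I*(-12) = (2 + (-1)**2) + (40/3)*(-12) = (2 + 1) - 160 = 3 - 160 = -157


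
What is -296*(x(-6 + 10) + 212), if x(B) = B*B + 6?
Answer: -69264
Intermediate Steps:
x(B) = 6 + B² (x(B) = B² + 6 = 6 + B²)
-296*(x(-6 + 10) + 212) = -296*((6 + (-6 + 10)²) + 212) = -296*((6 + 4²) + 212) = -296*((6 + 16) + 212) = -296*(22 + 212) = -296*234 = -69264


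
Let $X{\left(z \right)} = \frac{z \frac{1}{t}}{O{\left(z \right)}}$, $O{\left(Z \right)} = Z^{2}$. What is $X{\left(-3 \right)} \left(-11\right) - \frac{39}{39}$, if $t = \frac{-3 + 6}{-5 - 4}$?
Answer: $-12$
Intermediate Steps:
$t = - \frac{1}{3}$ ($t = \frac{3}{-9} = 3 \left(- \frac{1}{9}\right) = - \frac{1}{3} \approx -0.33333$)
$X{\left(z \right)} = - \frac{3}{z}$ ($X{\left(z \right)} = \frac{z \frac{1}{- \frac{1}{3}}}{z^{2}} = \frac{z \left(-3\right)}{z^{2}} = \frac{\left(-3\right) z}{z^{2}} = - \frac{3}{z}$)
$X{\left(-3 \right)} \left(-11\right) - \frac{39}{39} = - \frac{3}{-3} \left(-11\right) - \frac{39}{39} = \left(-3\right) \left(- \frac{1}{3}\right) \left(-11\right) - 1 = 1 \left(-11\right) - 1 = -11 - 1 = -12$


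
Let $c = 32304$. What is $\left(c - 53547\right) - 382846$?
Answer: $-404089$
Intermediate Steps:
$\left(c - 53547\right) - 382846 = \left(32304 - 53547\right) - 382846 = -21243 - 382846 = -404089$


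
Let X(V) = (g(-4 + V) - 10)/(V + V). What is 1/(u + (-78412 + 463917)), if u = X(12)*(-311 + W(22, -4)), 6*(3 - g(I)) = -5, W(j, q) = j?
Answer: 144/55523413 ≈ 2.5935e-6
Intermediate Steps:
g(I) = 23/6 (g(I) = 3 - ⅙*(-5) = 3 + ⅚ = 23/6)
X(V) = -37/(12*V) (X(V) = (23/6 - 10)/(V + V) = -37*1/(2*V)/6 = -37/(12*V))
u = 10693/144 (u = (-37/12/12)*(-311 + 22) = -37/12*1/12*(-289) = -37/144*(-289) = 10693/144 ≈ 74.257)
1/(u + (-78412 + 463917)) = 1/(10693/144 + (-78412 + 463917)) = 1/(10693/144 + 385505) = 1/(55523413/144) = 144/55523413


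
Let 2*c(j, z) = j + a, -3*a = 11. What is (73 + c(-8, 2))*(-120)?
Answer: -8060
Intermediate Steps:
a = -11/3 (a = -⅓*11 = -11/3 ≈ -3.6667)
c(j, z) = -11/6 + j/2 (c(j, z) = (j - 11/3)/2 = (-11/3 + j)/2 = -11/6 + j/2)
(73 + c(-8, 2))*(-120) = (73 + (-11/6 + (½)*(-8)))*(-120) = (73 + (-11/6 - 4))*(-120) = (73 - 35/6)*(-120) = (403/6)*(-120) = -8060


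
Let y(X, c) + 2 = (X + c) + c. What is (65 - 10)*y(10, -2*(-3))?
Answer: 1100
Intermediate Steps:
y(X, c) = -2 + X + 2*c (y(X, c) = -2 + ((X + c) + c) = -2 + (X + 2*c) = -2 + X + 2*c)
(65 - 10)*y(10, -2*(-3)) = (65 - 10)*(-2 + 10 + 2*(-2*(-3))) = 55*(-2 + 10 + 2*6) = 55*(-2 + 10 + 12) = 55*20 = 1100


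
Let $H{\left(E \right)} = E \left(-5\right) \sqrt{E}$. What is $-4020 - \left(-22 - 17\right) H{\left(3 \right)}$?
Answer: $-4020 - 585 \sqrt{3} \approx -5033.3$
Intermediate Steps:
$H{\left(E \right)} = - 5 E^{\frac{3}{2}}$ ($H{\left(E \right)} = - 5 E \sqrt{E} = - 5 E^{\frac{3}{2}}$)
$-4020 - \left(-22 - 17\right) H{\left(3 \right)} = -4020 - \left(-22 - 17\right) \left(- 5 \cdot 3^{\frac{3}{2}}\right) = -4020 - - 39 \left(- 5 \cdot 3 \sqrt{3}\right) = -4020 - - 39 \left(- 15 \sqrt{3}\right) = -4020 - 585 \sqrt{3}$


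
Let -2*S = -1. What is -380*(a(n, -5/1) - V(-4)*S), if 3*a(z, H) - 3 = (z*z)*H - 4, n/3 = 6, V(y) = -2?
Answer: 614840/3 ≈ 2.0495e+5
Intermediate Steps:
S = 1/2 (S = -1/2*(-1) = 1/2 ≈ 0.50000)
n = 18 (n = 3*6 = 18)
a(z, H) = -1/3 + H*z**2/3 (a(z, H) = 1 + ((z*z)*H - 4)/3 = 1 + (z**2*H - 4)/3 = 1 + (H*z**2 - 4)/3 = 1 + (-4 + H*z**2)/3 = 1 + (-4/3 + H*z**2/3) = -1/3 + H*z**2/3)
-380*(a(n, -5/1) - V(-4)*S) = -380*((-1/3 + (1/3)*(-5/1)*18**2) - (-2)/2) = -380*((-1/3 + (1/3)*(-5*1)*324) - 1*(-1)) = -380*((-1/3 + (1/3)*(-5)*324) + 1) = -380*((-1/3 - 540) + 1) = -380*(-1621/3 + 1) = -380*(-1618/3) = 614840/3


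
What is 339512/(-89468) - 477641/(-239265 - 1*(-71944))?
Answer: -3518475591/3742468807 ≈ -0.94015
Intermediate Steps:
339512/(-89468) - 477641/(-239265 - 1*(-71944)) = 339512*(-1/89468) - 477641/(-239265 + 71944) = -84878/22367 - 477641/(-167321) = -84878/22367 - 477641*(-1/167321) = -84878/22367 + 477641/167321 = -3518475591/3742468807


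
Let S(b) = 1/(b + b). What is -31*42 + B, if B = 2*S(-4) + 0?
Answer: -5209/4 ≈ -1302.3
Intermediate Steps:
S(b) = 1/(2*b)
B = -¼ (B = 2*((½)/(-4)) + 0 = 2*((½)*(-¼)) + 0 = 2*(-⅛) + 0 = -¼ + 0 = -¼ ≈ -0.25000)
-31*42 + B = -31*42 - ¼ = -1302 - ¼ = -5209/4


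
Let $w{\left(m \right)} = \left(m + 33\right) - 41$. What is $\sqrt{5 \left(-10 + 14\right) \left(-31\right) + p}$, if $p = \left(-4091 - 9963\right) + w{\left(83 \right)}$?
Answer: $i \sqrt{14599} \approx 120.83 i$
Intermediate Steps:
$w{\left(m \right)} = -8 + m$ ($w{\left(m \right)} = \left(33 + m\right) - 41 = -8 + m$)
$p = -13979$ ($p = \left(-4091 - 9963\right) + \left(-8 + 83\right) = -14054 + 75 = -13979$)
$\sqrt{5 \left(-10 + 14\right) \left(-31\right) + p} = \sqrt{5 \left(-10 + 14\right) \left(-31\right) - 13979} = \sqrt{5 \cdot 4 \left(-31\right) - 13979} = \sqrt{20 \left(-31\right) - 13979} = \sqrt{-620 - 13979} = \sqrt{-14599} = i \sqrt{14599}$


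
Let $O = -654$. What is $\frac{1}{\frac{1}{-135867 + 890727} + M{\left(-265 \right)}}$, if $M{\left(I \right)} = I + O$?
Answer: $- \frac{754860}{693716339} \approx -0.0010881$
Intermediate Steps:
$M{\left(I \right)} = -654 + I$ ($M{\left(I \right)} = I - 654 = -654 + I$)
$\frac{1}{\frac{1}{-135867 + 890727} + M{\left(-265 \right)}} = \frac{1}{\frac{1}{-135867 + 890727} - 919} = \frac{1}{\frac{1}{754860} - 919} = \frac{1}{- \frac{693716339}{754860}} = - \frac{754860}{693716339}$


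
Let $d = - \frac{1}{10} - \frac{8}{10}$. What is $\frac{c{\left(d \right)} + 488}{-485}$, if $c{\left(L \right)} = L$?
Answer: $- \frac{4871}{4850} \approx -1.0043$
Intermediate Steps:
$d = - \frac{9}{10}$ ($d = \left(-1\right) \frac{1}{10} - \frac{4}{5} = - \frac{1}{10} - \frac{4}{5} = - \frac{9}{10} \approx -0.9$)
$\frac{c{\left(d \right)} + 488}{-485} = \frac{- \frac{9}{10} + 488}{-485} = \frac{4871}{10} \left(- \frac{1}{485}\right) = - \frac{4871}{4850}$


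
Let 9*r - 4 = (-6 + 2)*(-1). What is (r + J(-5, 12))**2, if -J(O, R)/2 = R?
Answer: 43264/81 ≈ 534.12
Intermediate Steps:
J(O, R) = -2*R
r = 8/9 (r = 4/9 + ((-6 + 2)*(-1))/9 = 4/9 + (-4*(-1))/9 = 4/9 + (1/9)*4 = 4/9 + 4/9 = 8/9 ≈ 0.88889)
(r + J(-5, 12))**2 = (8/9 - 2*12)**2 = (8/9 - 24)**2 = (-208/9)**2 = 43264/81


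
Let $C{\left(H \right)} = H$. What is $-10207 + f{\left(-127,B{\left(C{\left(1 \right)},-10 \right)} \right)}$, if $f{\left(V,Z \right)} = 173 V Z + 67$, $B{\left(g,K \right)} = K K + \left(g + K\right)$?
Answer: $-2009501$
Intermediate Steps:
$B{\left(g,K \right)} = K + g + K^{2}$ ($B{\left(g,K \right)} = K^{2} + \left(K + g\right) = K + g + K^{2}$)
$f{\left(V,Z \right)} = 67 + 173 V Z$ ($f{\left(V,Z \right)} = 173 V Z + 67 = 67 + 173 V Z$)
$-10207 + f{\left(-127,B{\left(C{\left(1 \right)},-10 \right)} \right)} = -10207 + \left(67 + 173 \left(-127\right) \left(-10 + 1 + \left(-10\right)^{2}\right)\right) = -10207 + \left(67 + 173 \left(-127\right) \left(-10 + 1 + 100\right)\right) = -10207 + \left(67 + 173 \left(-127\right) 91\right) = -10207 + \left(67 - 1999361\right) = -10207 - 1999294 = -2009501$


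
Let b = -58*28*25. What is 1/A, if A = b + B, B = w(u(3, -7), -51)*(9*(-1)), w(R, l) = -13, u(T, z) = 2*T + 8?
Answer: -1/40483 ≈ -2.4702e-5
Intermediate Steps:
u(T, z) = 8 + 2*T
b = -40600 (b = -1624*25 = -40600)
B = 117 (B = -117*(-1) = -13*(-9) = 117)
A = -40483 (A = -40600 + 117 = -40483)
1/A = 1/(-40483) = -1/40483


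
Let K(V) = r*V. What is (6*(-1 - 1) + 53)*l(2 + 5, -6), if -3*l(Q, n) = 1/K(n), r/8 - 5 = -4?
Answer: 41/144 ≈ 0.28472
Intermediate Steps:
r = 8 (r = 40 + 8*(-4) = 40 - 32 = 8)
K(V) = 8*V
l(Q, n) = -1/(24*n) (l(Q, n) = -1/(8*n)/3 = -1/(24*n))
(6*(-1 - 1) + 53)*l(2 + 5, -6) = (6*(-1 - 1) + 53)*(-1/24/(-6)) = (6*(-2) + 53)*(-1/24*(-⅙)) = (-12 + 53)*(1/144) = 41*(1/144) = 41/144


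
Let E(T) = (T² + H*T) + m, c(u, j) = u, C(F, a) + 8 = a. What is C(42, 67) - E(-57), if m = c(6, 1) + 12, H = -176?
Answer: -13240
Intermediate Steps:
C(F, a) = -8 + a
m = 18 (m = 6 + 12 = 18)
E(T) = 18 + T² - 176*T (E(T) = (T² - 176*T) + 18 = 18 + T² - 176*T)
C(42, 67) - E(-57) = (-8 + 67) - (18 + (-57)² - 176*(-57)) = 59 - (18 + 3249 + 10032) = 59 - 1*13299 = 59 - 13299 = -13240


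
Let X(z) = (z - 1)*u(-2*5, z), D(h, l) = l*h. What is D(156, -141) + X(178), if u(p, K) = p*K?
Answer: -337056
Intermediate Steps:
D(h, l) = h*l
u(p, K) = K*p
X(z) = -10*z*(-1 + z) (X(z) = (z - 1)*(z*(-2*5)) = (-1 + z)*(z*(-10)) = (-1 + z)*(-10*z) = -10*z*(-1 + z))
D(156, -141) + X(178) = 156*(-141) + 10*178*(1 - 1*178) = -21996 + 10*178*(1 - 178) = -21996 + 10*178*(-177) = -21996 - 315060 = -337056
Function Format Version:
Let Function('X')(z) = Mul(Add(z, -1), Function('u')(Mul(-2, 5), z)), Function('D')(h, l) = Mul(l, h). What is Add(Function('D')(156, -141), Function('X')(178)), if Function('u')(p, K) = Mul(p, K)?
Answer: -337056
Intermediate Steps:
Function('D')(h, l) = Mul(h, l)
Function('u')(p, K) = Mul(K, p)
Function('X')(z) = Mul(-10, z, Add(-1, z)) (Function('X')(z) = Mul(Add(z, -1), Mul(z, Mul(-2, 5))) = Mul(Add(-1, z), Mul(z, -10)) = Mul(Add(-1, z), Mul(-10, z)) = Mul(-10, z, Add(-1, z)))
Add(Function('D')(156, -141), Function('X')(178)) = Add(Mul(156, -141), Mul(10, 178, Add(1, Mul(-1, 178)))) = Add(-21996, Mul(10, 178, Add(1, -178))) = Add(-21996, Mul(10, 178, -177)) = Add(-21996, -315060) = -337056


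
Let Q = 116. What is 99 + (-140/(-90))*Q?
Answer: 2515/9 ≈ 279.44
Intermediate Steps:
99 + (-140/(-90))*Q = 99 - 140/(-90)*116 = 99 - 140*(-1/90)*116 = 99 + (14/9)*116 = 99 + 1624/9 = 2515/9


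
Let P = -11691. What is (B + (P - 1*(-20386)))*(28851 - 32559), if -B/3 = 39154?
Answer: 403308036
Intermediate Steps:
B = -117462 (B = -3*39154 = -117462)
(B + (P - 1*(-20386)))*(28851 - 32559) = (-117462 + (-11691 - 1*(-20386)))*(28851 - 32559) = (-117462 + (-11691 + 20386))*(-3708) = (-117462 + 8695)*(-3708) = -108767*(-3708) = 403308036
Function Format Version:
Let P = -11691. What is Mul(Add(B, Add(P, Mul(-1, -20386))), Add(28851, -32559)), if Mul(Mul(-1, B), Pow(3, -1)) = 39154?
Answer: 403308036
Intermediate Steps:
B = -117462 (B = Mul(-3, 39154) = -117462)
Mul(Add(B, Add(P, Mul(-1, -20386))), Add(28851, -32559)) = Mul(Add(-117462, Add(-11691, Mul(-1, -20386))), Add(28851, -32559)) = Mul(Add(-117462, Add(-11691, 20386)), -3708) = Mul(Add(-117462, 8695), -3708) = Mul(-108767, -3708) = 403308036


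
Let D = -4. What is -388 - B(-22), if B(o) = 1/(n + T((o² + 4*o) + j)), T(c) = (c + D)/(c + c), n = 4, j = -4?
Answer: -342024/881 ≈ -388.22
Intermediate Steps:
T(c) = (-4 + c)/(2*c) (T(c) = (c - 4)/(c + c) = (-4 + c)/((2*c)) = (-4 + c)*(1/(2*c)) = (-4 + c)/(2*c))
B(o) = 1/(4 + (-8 + o² + 4*o)/(2*(-4 + o² + 4*o))) (B(o) = 1/(4 + (-4 + ((o² + 4*o) - 4))/(2*((o² + 4*o) - 4))) = 1/(4 + (-4 + (-4 + o² + 4*o))/(2*(-4 + o² + 4*o))) = 1/(4 + (-8 + o² + 4*o)/(2*(-4 + o² + 4*o))))
-388 - B(-22) = -388 - 2*(4 - 1*(-22)² - 4*(-22))/(40 - 36*(-22) - 9*(-22)²) = -388 - 2*(4 - 1*484 + 88)/(40 + 792 - 9*484) = -388 - 2*(4 - 484 + 88)/(40 + 792 - 4356) = -388 - 2*(-392)/(-3524) = -388 - 2*(-1)*(-392)/3524 = -388 - 1*196/881 = -388 - 196/881 = -342024/881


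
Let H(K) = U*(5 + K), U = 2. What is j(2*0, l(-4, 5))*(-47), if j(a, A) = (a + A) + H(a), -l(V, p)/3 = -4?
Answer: -1034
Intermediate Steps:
H(K) = 10 + 2*K (H(K) = 2*(5 + K) = 10 + 2*K)
l(V, p) = 12 (l(V, p) = -3*(-4) = 12)
j(a, A) = 10 + A + 3*a (j(a, A) = (a + A) + (10 + 2*a) = (A + a) + (10 + 2*a) = 10 + A + 3*a)
j(2*0, l(-4, 5))*(-47) = (10 + 12 + 3*(2*0))*(-47) = (10 + 12 + 3*0)*(-47) = (10 + 12 + 0)*(-47) = 22*(-47) = -1034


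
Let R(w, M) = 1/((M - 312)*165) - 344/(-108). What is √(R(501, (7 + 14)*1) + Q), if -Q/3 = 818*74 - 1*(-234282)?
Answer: I*√2039020820273415/48015 ≈ 940.45*I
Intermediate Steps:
R(w, M) = 86/27 + 1/(165*(-312 + M)) (R(w, M) = (1/165)/(-312 + M) - 344*(-1/108) = 1/(165*(-312 + M)) + 86/27 = 86/27 + 1/(165*(-312 + M)))
Q = -884442 (Q = -3*(818*74 - 1*(-234282)) = -3*(60532 + 234282) = -3*294814 = -884442)
√(R(501, (7 + 14)*1) + Q) = √((-1475751 + 4730*((7 + 14)*1))/(1485*(-312 + (7 + 14)*1)) - 884442) = √((-1475751 + 4730*(21*1))/(1485*(-312 + 21*1)) - 884442) = √((-1475751 + 4730*21)/(1485*(-312 + 21)) - 884442) = √((1/1485)*(-1475751 + 99330)/(-291) - 884442) = √((1/1485)*(-1/291)*(-1376421) - 884442) = √(458807/144045 - 884442) = √(-127398989083/144045) = I*√2039020820273415/48015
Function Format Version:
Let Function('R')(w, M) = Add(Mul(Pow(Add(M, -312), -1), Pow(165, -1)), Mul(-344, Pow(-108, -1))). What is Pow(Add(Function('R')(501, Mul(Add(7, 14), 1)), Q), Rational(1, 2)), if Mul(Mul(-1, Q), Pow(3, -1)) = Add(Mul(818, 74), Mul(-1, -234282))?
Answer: Mul(Rational(1, 48015), I, Pow(2039020820273415, Rational(1, 2))) ≈ Mul(940.45, I)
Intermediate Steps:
Function('R')(w, M) = Add(Rational(86, 27), Mul(Rational(1, 165), Pow(Add(-312, M), -1))) (Function('R')(w, M) = Add(Mul(Pow(Add(-312, M), -1), Rational(1, 165)), Mul(-344, Rational(-1, 108))) = Add(Mul(Rational(1, 165), Pow(Add(-312, M), -1)), Rational(86, 27)) = Add(Rational(86, 27), Mul(Rational(1, 165), Pow(Add(-312, M), -1))))
Q = -884442 (Q = Mul(-3, Add(Mul(818, 74), Mul(-1, -234282))) = Mul(-3, Add(60532, 234282)) = Mul(-3, 294814) = -884442)
Pow(Add(Function('R')(501, Mul(Add(7, 14), 1)), Q), Rational(1, 2)) = Pow(Add(Mul(Rational(1, 1485), Pow(Add(-312, Mul(Add(7, 14), 1)), -1), Add(-1475751, Mul(4730, Mul(Add(7, 14), 1)))), -884442), Rational(1, 2)) = Pow(Add(Mul(Rational(1, 1485), Pow(Add(-312, Mul(21, 1)), -1), Add(-1475751, Mul(4730, Mul(21, 1)))), -884442), Rational(1, 2)) = Pow(Add(Mul(Rational(1, 1485), Pow(Add(-312, 21), -1), Add(-1475751, Mul(4730, 21))), -884442), Rational(1, 2)) = Pow(Add(Mul(Rational(1, 1485), Pow(-291, -1), Add(-1475751, 99330)), -884442), Rational(1, 2)) = Pow(Add(Mul(Rational(1, 1485), Rational(-1, 291), -1376421), -884442), Rational(1, 2)) = Pow(Add(Rational(458807, 144045), -884442), Rational(1, 2)) = Pow(Rational(-127398989083, 144045), Rational(1, 2)) = Mul(Rational(1, 48015), I, Pow(2039020820273415, Rational(1, 2)))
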